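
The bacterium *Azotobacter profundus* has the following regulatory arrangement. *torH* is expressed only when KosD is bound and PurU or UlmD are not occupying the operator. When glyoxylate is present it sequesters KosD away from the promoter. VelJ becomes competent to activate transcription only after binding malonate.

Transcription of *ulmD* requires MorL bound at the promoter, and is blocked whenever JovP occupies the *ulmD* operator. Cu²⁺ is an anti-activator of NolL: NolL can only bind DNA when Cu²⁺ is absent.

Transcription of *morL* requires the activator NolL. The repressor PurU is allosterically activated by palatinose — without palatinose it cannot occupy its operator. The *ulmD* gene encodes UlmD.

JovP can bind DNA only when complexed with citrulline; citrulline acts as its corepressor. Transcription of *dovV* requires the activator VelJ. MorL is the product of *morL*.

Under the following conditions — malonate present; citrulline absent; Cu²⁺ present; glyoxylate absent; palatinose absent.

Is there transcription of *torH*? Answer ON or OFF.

Glyoxylate is absent, so KosD is active.
Palatinose is absent, so PurU is inactive.
Citrulline is absent, so JovP is inactive.
Cu²⁺ is present, so NolL is inactive.
Required activator NolL is absent, so *morL* is not transcribed.
So MorL is not produced.
Required activator MorL is absent, so *ulmD* is not transcribed.
So UlmD is not produced.
No repressor is bound and KosD is active, so *torH* is transcribed.

ON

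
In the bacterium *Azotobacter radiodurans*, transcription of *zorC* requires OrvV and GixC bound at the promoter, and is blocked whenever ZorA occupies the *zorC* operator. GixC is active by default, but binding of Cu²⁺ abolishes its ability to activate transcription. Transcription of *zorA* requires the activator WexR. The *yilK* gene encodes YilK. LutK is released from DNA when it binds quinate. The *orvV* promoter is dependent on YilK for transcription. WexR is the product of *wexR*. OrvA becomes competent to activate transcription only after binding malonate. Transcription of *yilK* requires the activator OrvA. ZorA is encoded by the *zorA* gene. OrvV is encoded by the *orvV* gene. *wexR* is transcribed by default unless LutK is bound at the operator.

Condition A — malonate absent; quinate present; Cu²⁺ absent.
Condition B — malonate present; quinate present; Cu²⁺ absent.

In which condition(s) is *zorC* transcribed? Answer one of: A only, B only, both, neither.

Condition A:
Malonate is absent, so OrvA is inactive.
Required activator OrvA is absent, so *yilK* is not transcribed.
So YilK is not produced.
Required activator YilK is absent, so *orvV* is not transcribed.
So OrvV is not produced.
Quinate is present, so LutK is inactive.
With no repressor bound, *wexR* is transcribed.
So WexR is produced and active.
No repressor is bound and WexR is active, so *zorA* is transcribed.
So ZorA is produced and active.
Cu²⁺ is absent, so GixC is active.
With repressor ZorA bound, *zorC* is not transcribed.
→ *zorC* is OFF in A.
Condition B:
Malonate is present, so OrvA is active.
No repressor is bound and OrvA is active, so *yilK* is transcribed.
So YilK is produced and active.
No repressor is bound and YilK is active, so *orvV* is transcribed.
So OrvV is produced and active.
Quinate is present, so LutK is inactive.
With no repressor bound, *wexR* is transcribed.
So WexR is produced and active.
No repressor is bound and WexR is active, so *zorA* is transcribed.
So ZorA is produced and active.
Cu²⁺ is absent, so GixC is active.
With repressor ZorA bound, *zorC* is not transcribed.
→ *zorC* is OFF in B.

neither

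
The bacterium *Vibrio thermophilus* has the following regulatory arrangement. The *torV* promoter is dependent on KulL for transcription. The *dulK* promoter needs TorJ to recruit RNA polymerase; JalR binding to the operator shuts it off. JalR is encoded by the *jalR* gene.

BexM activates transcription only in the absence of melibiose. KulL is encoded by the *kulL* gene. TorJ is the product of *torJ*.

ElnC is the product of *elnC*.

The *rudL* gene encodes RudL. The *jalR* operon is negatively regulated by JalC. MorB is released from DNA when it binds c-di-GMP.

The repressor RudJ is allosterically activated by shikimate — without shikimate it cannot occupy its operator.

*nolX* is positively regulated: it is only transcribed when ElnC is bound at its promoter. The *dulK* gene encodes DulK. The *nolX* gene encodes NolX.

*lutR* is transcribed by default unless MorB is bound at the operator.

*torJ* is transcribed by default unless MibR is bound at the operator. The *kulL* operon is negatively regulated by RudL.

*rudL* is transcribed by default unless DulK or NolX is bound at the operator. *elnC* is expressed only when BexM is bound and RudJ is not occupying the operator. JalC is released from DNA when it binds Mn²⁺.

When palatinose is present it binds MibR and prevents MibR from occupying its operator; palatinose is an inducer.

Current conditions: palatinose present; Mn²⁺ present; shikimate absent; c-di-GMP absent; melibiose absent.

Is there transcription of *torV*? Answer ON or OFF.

Palatinose is present, so MibR is inactive.
With no repressor bound, *torJ* is transcribed.
So TorJ is produced and active.
Mn²⁺ is present, so JalC is inactive.
With no repressor bound, *jalR* is transcribed.
So JalR is produced and active.
With repressor JalR bound, *dulK* is not transcribed.
So DulK is not produced.
Shikimate is absent, so RudJ is inactive.
Melibiose is absent, so BexM is active.
No repressor is bound and BexM is active, so *elnC* is transcribed.
So ElnC is produced and active.
No repressor is bound and ElnC is active, so *nolX* is transcribed.
So NolX is produced and active.
With repressor NolX bound, *rudL* is not transcribed.
So RudL is not produced.
With no repressor bound, *kulL* is transcribed.
So KulL is produced and active.
No repressor is bound and KulL is active, so *torV* is transcribed.

ON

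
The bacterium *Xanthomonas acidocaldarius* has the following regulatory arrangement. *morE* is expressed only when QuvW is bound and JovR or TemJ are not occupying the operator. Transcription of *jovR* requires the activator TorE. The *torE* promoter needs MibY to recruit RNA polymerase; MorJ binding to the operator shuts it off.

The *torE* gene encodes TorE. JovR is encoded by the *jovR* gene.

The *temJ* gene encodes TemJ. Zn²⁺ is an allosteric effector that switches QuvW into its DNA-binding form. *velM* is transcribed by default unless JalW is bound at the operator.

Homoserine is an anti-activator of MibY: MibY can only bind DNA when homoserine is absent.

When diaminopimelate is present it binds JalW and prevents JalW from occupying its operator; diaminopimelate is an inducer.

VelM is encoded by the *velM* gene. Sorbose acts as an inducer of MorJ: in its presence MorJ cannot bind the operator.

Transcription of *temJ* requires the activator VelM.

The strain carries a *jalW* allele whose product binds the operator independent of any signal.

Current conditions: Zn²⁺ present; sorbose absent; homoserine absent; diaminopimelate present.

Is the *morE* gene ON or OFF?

ON

Homoserine is absent, so MibY is active.
Sorbose is absent, so MorJ is active.
With repressor MorJ bound, *torE* is not transcribed.
So TorE is not produced.
Required activator TorE is absent, so *jovR* is not transcribed.
So JovR is not produced.
Zn²⁺ is present, so QuvW is active.
JalW is constitutively active in this strain.
With repressor JalW bound, *velM* is not transcribed.
So VelM is not produced.
Required activator VelM is absent, so *temJ* is not transcribed.
So TemJ is not produced.
No repressor is bound and QuvW is active, so *morE* is transcribed.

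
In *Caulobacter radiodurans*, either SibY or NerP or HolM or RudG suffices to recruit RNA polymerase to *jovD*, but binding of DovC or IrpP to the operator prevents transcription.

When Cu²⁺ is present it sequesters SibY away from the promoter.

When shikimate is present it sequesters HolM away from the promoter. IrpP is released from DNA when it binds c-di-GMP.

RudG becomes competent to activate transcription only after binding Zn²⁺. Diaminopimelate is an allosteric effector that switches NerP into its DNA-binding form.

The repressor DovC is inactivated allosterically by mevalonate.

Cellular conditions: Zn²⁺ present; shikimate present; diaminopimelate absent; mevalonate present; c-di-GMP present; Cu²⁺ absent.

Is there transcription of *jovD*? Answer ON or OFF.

Mevalonate is present, so DovC is inactive.
Cu²⁺ is absent, so SibY is active.
Diaminopimelate is absent, so NerP is inactive.
Shikimate is present, so HolM is inactive.
c-di-GMP is present, so IrpP is inactive.
Zn²⁺ is present, so RudG is active.
Activator SibY is present, so *jovD* is transcribed.

ON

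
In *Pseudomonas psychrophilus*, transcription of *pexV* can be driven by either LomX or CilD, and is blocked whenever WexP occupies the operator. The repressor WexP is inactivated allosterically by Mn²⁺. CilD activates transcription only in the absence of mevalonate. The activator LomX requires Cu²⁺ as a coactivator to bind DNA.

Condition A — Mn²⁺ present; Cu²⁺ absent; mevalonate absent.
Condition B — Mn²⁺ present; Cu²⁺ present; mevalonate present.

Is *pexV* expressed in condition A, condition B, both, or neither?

both

Condition A:
Mn²⁺ is present, so WexP is inactive.
Cu²⁺ is absent, so LomX is inactive.
Mevalonate is absent, so CilD is active.
Activator CilD is present, so *pexV* is transcribed.
→ *pexV* is ON in A.
Condition B:
Mn²⁺ is present, so WexP is inactive.
Cu²⁺ is present, so LomX is active.
Mevalonate is present, so CilD is inactive.
Activator LomX is present, so *pexV* is transcribed.
→ *pexV* is ON in B.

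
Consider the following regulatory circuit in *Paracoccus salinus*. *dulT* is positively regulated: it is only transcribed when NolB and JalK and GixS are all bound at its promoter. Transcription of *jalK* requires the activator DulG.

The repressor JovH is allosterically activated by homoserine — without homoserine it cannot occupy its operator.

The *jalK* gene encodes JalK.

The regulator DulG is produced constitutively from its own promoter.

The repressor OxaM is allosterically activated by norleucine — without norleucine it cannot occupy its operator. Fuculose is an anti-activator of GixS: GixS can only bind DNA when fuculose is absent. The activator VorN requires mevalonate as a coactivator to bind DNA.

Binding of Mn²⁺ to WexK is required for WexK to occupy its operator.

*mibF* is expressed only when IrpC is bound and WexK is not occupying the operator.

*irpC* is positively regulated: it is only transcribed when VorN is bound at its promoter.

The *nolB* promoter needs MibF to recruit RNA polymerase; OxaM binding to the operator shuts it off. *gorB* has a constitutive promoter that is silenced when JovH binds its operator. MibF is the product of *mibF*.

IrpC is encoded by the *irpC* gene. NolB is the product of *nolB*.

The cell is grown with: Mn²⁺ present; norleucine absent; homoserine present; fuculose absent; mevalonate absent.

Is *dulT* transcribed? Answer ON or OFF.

OFF

Mevalonate is absent, so VorN is inactive.
Required activator VorN is absent, so *irpC* is not transcribed.
So IrpC is not produced.
Mn²⁺ is present, so WexK is active.
With repressor WexK bound, *mibF* is not transcribed.
So MibF is not produced.
Norleucine is absent, so OxaM is inactive.
Required activator MibF is absent, so *nolB* is not transcribed.
So NolB is not produced.
DulG is produced constitutively and is active.
No repressor is bound and DulG is active, so *jalK* is transcribed.
So JalK is produced and active.
Fuculose is absent, so GixS is active.
Required activator NolB is absent, so *dulT* is not transcribed.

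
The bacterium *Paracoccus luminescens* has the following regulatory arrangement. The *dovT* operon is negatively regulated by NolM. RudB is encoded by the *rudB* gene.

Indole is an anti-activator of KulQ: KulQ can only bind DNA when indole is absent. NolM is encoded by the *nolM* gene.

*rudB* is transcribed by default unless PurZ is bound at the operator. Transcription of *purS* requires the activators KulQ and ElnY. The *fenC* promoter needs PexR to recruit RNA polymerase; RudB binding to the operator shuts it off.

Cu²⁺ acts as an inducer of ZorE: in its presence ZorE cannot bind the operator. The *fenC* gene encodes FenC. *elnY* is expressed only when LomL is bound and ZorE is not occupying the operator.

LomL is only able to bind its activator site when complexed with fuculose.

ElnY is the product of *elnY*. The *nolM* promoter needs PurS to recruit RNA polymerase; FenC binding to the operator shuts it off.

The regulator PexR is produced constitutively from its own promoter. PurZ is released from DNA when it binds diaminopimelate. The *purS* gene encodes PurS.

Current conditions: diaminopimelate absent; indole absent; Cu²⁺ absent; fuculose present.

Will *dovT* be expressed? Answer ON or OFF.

Diaminopimelate is absent, so PurZ is active.
With repressor PurZ bound, *rudB* is not transcribed.
So RudB is not produced.
PexR is produced constitutively and is active.
No repressor is bound and PexR is active, so *fenC* is transcribed.
So FenC is produced and active.
Indole is absent, so KulQ is active.
Cu²⁺ is absent, so ZorE is active.
Fuculose is present, so LomL is active.
With repressor ZorE bound, *elnY* is not transcribed.
So ElnY is not produced.
Required activator ElnY is absent, so *purS* is not transcribed.
So PurS is not produced.
With repressor FenC bound, *nolM* is not transcribed.
So NolM is not produced.
With no repressor bound, *dovT* is transcribed.

ON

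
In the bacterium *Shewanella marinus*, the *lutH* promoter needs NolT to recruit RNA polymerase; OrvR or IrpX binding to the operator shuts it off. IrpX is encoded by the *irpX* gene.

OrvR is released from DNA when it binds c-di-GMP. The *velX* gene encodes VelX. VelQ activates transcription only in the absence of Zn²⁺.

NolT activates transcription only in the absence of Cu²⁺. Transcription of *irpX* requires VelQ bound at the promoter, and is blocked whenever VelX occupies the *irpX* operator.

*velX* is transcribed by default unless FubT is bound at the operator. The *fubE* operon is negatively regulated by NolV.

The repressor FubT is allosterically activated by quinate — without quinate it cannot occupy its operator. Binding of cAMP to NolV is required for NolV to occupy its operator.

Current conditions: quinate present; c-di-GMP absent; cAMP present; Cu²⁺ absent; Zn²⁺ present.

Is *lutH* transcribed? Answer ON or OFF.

c-di-GMP is absent, so OrvR is active.
Quinate is present, so FubT is active.
With repressor FubT bound, *velX* is not transcribed.
So VelX is not produced.
Zn²⁺ is present, so VelQ is inactive.
Required activator VelQ is absent, so *irpX* is not transcribed.
So IrpX is not produced.
Cu²⁺ is absent, so NolT is active.
With repressor OrvR bound, *lutH* is not transcribed.

OFF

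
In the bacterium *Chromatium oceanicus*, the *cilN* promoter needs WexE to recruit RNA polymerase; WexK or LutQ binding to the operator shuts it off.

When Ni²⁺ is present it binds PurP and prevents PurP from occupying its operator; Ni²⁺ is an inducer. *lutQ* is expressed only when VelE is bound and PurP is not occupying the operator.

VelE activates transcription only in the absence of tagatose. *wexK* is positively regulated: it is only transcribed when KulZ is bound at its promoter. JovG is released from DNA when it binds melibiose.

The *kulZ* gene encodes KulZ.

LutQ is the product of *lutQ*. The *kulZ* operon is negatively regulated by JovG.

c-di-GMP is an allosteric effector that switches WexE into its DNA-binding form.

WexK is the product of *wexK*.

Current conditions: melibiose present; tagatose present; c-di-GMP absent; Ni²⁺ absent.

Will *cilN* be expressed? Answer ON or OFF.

Melibiose is present, so JovG is inactive.
With no repressor bound, *kulZ* is transcribed.
So KulZ is produced and active.
No repressor is bound and KulZ is active, so *wexK* is transcribed.
So WexK is produced and active.
c-di-GMP is absent, so WexE is inactive.
Ni²⁺ is absent, so PurP is active.
Tagatose is present, so VelE is inactive.
With repressor PurP bound, *lutQ* is not transcribed.
So LutQ is not produced.
With repressor WexK bound, *cilN* is not transcribed.

OFF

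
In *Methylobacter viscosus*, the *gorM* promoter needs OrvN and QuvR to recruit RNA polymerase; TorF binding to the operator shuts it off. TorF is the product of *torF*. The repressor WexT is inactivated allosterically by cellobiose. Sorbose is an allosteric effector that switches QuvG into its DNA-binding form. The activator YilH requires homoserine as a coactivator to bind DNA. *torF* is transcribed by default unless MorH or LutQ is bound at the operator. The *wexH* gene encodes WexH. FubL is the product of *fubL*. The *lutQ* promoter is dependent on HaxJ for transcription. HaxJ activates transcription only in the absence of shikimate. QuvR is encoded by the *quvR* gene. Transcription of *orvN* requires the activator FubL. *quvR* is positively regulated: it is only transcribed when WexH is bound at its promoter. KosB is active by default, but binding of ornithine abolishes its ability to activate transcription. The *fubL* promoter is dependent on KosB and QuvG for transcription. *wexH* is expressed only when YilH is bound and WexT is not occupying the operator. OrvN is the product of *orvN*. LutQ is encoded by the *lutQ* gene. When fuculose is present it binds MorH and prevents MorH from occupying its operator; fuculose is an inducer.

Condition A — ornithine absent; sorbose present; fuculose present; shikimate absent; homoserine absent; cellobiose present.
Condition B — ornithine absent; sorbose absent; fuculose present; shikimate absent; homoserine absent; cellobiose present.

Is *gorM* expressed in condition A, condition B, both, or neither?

neither

Condition A:
Ornithine is absent, so KosB is active.
Sorbose is present, so QuvG is active.
No repressor is bound and KosB and QuvG are active, so *fubL* is transcribed.
So FubL is produced and active.
No repressor is bound and FubL is active, so *orvN* is transcribed.
So OrvN is produced and active.
Fuculose is present, so MorH is inactive.
Shikimate is absent, so HaxJ is active.
No repressor is bound and HaxJ is active, so *lutQ* is transcribed.
So LutQ is produced and active.
With repressor LutQ bound, *torF* is not transcribed.
So TorF is not produced.
Homoserine is absent, so YilH is inactive.
Cellobiose is present, so WexT is inactive.
Required activator YilH is absent, so *wexH* is not transcribed.
So WexH is not produced.
Required activator WexH is absent, so *quvR* is not transcribed.
So QuvR is not produced.
Required activator QuvR is absent, so *gorM* is not transcribed.
→ *gorM* is OFF in A.
Condition B:
Ornithine is absent, so KosB is active.
Sorbose is absent, so QuvG is inactive.
Required activator QuvG is absent, so *fubL* is not transcribed.
So FubL is not produced.
Required activator FubL is absent, so *orvN* is not transcribed.
So OrvN is not produced.
Fuculose is present, so MorH is inactive.
Shikimate is absent, so HaxJ is active.
No repressor is bound and HaxJ is active, so *lutQ* is transcribed.
So LutQ is produced and active.
With repressor LutQ bound, *torF* is not transcribed.
So TorF is not produced.
Homoserine is absent, so YilH is inactive.
Cellobiose is present, so WexT is inactive.
Required activator YilH is absent, so *wexH* is not transcribed.
So WexH is not produced.
Required activator WexH is absent, so *quvR* is not transcribed.
So QuvR is not produced.
Required activator OrvN is absent, so *gorM* is not transcribed.
→ *gorM* is OFF in B.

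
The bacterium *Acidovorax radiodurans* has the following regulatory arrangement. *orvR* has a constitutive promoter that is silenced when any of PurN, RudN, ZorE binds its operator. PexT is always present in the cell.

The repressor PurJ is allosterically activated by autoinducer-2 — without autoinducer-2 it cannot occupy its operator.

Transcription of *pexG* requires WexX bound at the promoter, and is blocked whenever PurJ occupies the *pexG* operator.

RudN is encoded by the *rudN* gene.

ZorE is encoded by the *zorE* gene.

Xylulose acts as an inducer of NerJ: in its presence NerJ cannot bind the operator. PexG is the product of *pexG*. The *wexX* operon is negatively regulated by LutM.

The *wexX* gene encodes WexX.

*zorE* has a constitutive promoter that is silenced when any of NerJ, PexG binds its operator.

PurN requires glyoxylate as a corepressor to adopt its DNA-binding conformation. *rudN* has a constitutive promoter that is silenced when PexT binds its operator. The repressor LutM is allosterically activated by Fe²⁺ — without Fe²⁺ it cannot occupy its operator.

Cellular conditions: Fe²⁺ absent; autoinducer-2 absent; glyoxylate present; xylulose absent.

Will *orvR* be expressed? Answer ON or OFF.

Glyoxylate is present, so PurN is active.
PexT is produced constitutively and is active.
With repressor PexT bound, *rudN* is not transcribed.
So RudN is not produced.
Xylulose is absent, so NerJ is active.
Fe²⁺ is absent, so LutM is inactive.
With no repressor bound, *wexX* is transcribed.
So WexX is produced and active.
Autoinducer-2 is absent, so PurJ is inactive.
No repressor is bound and WexX is active, so *pexG* is transcribed.
So PexG is produced and active.
With repressor NerJ bound, *zorE* is not transcribed.
So ZorE is not produced.
With repressor PurN bound, *orvR* is not transcribed.

OFF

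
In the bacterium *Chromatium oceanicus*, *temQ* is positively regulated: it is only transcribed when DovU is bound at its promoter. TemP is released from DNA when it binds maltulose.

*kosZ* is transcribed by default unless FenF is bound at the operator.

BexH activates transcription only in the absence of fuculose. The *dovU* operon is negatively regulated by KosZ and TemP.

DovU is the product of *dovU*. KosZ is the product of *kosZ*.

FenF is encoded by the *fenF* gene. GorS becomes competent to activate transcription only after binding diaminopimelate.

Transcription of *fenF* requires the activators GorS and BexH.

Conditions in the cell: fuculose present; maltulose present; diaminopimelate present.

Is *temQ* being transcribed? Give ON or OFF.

OFF

Diaminopimelate is present, so GorS is active.
Fuculose is present, so BexH is inactive.
Required activator BexH is absent, so *fenF* is not transcribed.
So FenF is not produced.
With no repressor bound, *kosZ* is transcribed.
So KosZ is produced and active.
Maltulose is present, so TemP is inactive.
With repressor KosZ bound, *dovU* is not transcribed.
So DovU is not produced.
Required activator DovU is absent, so *temQ* is not transcribed.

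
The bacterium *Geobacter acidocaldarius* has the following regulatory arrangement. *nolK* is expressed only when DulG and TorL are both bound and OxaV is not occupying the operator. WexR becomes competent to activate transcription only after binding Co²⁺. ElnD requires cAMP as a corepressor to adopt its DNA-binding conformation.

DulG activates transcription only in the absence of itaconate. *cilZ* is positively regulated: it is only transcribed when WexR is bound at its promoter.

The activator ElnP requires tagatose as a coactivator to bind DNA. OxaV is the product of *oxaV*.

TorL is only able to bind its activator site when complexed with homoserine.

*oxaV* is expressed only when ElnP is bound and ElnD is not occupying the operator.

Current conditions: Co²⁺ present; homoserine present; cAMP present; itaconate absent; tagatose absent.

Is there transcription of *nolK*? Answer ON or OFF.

ON

Itaconate is absent, so DulG is active.
Homoserine is present, so TorL is active.
cAMP is present, so ElnD is active.
Tagatose is absent, so ElnP is inactive.
With repressor ElnD bound, *oxaV* is not transcribed.
So OxaV is not produced.
No repressor is bound and DulG and TorL are active, so *nolK* is transcribed.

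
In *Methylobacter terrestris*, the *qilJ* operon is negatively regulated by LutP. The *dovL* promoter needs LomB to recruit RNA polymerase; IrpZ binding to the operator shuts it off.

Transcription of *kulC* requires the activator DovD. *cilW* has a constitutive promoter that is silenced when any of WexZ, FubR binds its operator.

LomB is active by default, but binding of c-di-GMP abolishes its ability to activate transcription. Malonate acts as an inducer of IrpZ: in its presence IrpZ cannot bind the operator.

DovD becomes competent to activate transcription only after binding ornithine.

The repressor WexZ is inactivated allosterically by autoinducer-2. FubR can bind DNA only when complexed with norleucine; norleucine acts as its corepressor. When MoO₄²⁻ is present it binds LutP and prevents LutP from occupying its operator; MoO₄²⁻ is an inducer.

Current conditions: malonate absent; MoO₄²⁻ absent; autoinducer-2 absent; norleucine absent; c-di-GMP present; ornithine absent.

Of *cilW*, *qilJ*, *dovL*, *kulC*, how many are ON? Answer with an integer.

0

Autoinducer-2 is absent, so WexZ is active.
Norleucine is absent, so FubR is inactive.
With repressor WexZ bound, *cilW* is not transcribed.
→ *cilW* is OFF.
MoO₄²⁻ is absent, so LutP is active.
With repressor LutP bound, *qilJ* is not transcribed.
→ *qilJ* is OFF.
c-di-GMP is present, so LomB is inactive.
Malonate is absent, so IrpZ is active.
With repressor IrpZ bound, *dovL* is not transcribed.
→ *dovL* is OFF.
Ornithine is absent, so DovD is inactive.
Required activator DovD is absent, so *kulC* is not transcribed.
→ *kulC* is OFF.
0 of the 4 genes are transcribed.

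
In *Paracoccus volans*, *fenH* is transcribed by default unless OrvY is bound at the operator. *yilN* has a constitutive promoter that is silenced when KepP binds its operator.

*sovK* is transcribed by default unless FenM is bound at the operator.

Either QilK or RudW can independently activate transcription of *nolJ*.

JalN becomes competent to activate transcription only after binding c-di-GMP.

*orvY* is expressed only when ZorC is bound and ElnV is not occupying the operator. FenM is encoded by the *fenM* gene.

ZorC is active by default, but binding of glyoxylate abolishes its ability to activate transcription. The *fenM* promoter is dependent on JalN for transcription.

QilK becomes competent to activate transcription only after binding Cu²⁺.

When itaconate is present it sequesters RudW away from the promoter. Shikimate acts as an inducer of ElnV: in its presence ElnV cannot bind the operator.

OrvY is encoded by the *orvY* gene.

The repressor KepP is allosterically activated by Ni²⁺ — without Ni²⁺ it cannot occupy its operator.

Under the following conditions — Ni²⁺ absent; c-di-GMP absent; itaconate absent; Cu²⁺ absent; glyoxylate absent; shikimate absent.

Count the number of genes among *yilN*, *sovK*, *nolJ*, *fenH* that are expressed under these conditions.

4

Ni²⁺ is absent, so KepP is inactive.
With no repressor bound, *yilN* is transcribed.
→ *yilN* is ON.
c-di-GMP is absent, so JalN is inactive.
Required activator JalN is absent, so *fenM* is not transcribed.
So FenM is not produced.
With no repressor bound, *sovK* is transcribed.
→ *sovK* is ON.
Cu²⁺ is absent, so QilK is inactive.
Itaconate is absent, so RudW is active.
Activator RudW is present, so *nolJ* is transcribed.
→ *nolJ* is ON.
Glyoxylate is absent, so ZorC is active.
Shikimate is absent, so ElnV is active.
With repressor ElnV bound, *orvY* is not transcribed.
So OrvY is not produced.
With no repressor bound, *fenH* is transcribed.
→ *fenH* is ON.
4 of the 4 genes are transcribed.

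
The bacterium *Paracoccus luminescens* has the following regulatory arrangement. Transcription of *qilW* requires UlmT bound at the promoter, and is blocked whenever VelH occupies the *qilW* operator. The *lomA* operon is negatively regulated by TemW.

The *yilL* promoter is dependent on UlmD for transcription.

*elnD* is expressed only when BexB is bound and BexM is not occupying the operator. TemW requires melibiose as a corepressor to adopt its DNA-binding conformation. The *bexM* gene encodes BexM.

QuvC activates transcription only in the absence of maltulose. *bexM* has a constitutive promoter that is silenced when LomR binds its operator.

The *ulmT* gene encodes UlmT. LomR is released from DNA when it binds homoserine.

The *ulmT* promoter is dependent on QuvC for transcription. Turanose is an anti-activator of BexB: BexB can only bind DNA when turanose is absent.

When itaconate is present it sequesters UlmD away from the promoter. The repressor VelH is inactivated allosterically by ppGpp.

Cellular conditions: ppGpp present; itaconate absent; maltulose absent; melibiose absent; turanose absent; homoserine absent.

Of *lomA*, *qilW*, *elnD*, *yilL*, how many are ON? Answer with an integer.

4

Melibiose is absent, so TemW is inactive.
With no repressor bound, *lomA* is transcribed.
→ *lomA* is ON.
ppGpp is present, so VelH is inactive.
Maltulose is absent, so QuvC is active.
No repressor is bound and QuvC is active, so *ulmT* is transcribed.
So UlmT is produced and active.
No repressor is bound and UlmT is active, so *qilW* is transcribed.
→ *qilW* is ON.
Turanose is absent, so BexB is active.
Homoserine is absent, so LomR is active.
With repressor LomR bound, *bexM* is not transcribed.
So BexM is not produced.
No repressor is bound and BexB is active, so *elnD* is transcribed.
→ *elnD* is ON.
Itaconate is absent, so UlmD is active.
No repressor is bound and UlmD is active, so *yilL* is transcribed.
→ *yilL* is ON.
4 of the 4 genes are transcribed.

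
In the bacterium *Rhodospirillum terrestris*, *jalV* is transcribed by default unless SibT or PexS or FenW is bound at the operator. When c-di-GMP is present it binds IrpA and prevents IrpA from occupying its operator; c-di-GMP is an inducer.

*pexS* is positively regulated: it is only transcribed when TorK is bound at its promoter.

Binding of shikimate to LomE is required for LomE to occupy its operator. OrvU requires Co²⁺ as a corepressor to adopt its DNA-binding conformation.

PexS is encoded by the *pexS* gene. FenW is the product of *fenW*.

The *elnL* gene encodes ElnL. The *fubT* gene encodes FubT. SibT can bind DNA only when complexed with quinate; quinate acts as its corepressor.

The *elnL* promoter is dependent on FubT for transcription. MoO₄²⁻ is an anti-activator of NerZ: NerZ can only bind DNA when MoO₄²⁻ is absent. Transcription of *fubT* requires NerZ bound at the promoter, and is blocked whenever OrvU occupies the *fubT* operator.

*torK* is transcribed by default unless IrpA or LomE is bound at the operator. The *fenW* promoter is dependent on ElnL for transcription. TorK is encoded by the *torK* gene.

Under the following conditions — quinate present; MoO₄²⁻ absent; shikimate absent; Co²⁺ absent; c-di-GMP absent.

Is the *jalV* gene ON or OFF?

Quinate is present, so SibT is active.
c-di-GMP is absent, so IrpA is active.
Shikimate is absent, so LomE is inactive.
With repressor IrpA bound, *torK* is not transcribed.
So TorK is not produced.
Required activator TorK is absent, so *pexS* is not transcribed.
So PexS is not produced.
Co²⁺ is absent, so OrvU is inactive.
MoO₄²⁻ is absent, so NerZ is active.
No repressor is bound and NerZ is active, so *fubT* is transcribed.
So FubT is produced and active.
No repressor is bound and FubT is active, so *elnL* is transcribed.
So ElnL is produced and active.
No repressor is bound and ElnL is active, so *fenW* is transcribed.
So FenW is produced and active.
With repressor SibT bound, *jalV* is not transcribed.

OFF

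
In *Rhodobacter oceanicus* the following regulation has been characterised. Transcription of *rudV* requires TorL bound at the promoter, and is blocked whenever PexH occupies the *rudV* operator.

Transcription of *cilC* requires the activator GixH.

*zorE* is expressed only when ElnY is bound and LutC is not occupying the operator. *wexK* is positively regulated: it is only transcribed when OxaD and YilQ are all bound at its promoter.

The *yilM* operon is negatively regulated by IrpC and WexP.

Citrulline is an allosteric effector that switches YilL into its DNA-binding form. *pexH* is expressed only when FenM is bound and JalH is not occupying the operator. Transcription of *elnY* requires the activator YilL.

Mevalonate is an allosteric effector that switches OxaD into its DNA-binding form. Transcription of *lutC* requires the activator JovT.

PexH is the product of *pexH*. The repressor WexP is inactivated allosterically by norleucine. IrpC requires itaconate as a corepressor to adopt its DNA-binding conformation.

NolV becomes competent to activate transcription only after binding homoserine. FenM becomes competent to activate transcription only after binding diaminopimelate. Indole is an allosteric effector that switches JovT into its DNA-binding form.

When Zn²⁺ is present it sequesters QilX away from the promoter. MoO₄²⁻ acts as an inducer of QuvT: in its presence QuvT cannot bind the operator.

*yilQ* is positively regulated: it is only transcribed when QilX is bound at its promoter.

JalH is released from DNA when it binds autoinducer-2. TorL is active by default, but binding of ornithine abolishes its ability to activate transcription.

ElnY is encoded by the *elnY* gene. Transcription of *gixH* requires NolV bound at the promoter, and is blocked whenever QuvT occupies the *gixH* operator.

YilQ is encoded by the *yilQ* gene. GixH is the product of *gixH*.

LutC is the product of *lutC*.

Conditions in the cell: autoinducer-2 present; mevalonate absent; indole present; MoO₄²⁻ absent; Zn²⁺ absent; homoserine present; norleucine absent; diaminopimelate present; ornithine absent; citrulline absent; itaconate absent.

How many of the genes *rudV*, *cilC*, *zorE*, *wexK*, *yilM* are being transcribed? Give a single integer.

Autoinducer-2 is present, so JalH is inactive.
Diaminopimelate is present, so FenM is active.
No repressor is bound and FenM is active, so *pexH* is transcribed.
So PexH is produced and active.
Ornithine is absent, so TorL is active.
With repressor PexH bound, *rudV* is not transcribed.
→ *rudV* is OFF.
Homoserine is present, so NolV is active.
MoO₄²⁻ is absent, so QuvT is active.
With repressor QuvT bound, *gixH* is not transcribed.
So GixH is not produced.
Required activator GixH is absent, so *cilC* is not transcribed.
→ *cilC* is OFF.
Citrulline is absent, so YilL is inactive.
Required activator YilL is absent, so *elnY* is not transcribed.
So ElnY is not produced.
Indole is present, so JovT is active.
No repressor is bound and JovT is active, so *lutC* is transcribed.
So LutC is produced and active.
With repressor LutC bound, *zorE* is not transcribed.
→ *zorE* is OFF.
Mevalonate is absent, so OxaD is inactive.
Zn²⁺ is absent, so QilX is active.
No repressor is bound and QilX is active, so *yilQ* is transcribed.
So YilQ is produced and active.
Required activator OxaD is absent, so *wexK* is not transcribed.
→ *wexK* is OFF.
Itaconate is absent, so IrpC is inactive.
Norleucine is absent, so WexP is active.
With repressor WexP bound, *yilM* is not transcribed.
→ *yilM* is OFF.
0 of the 5 genes are transcribed.

0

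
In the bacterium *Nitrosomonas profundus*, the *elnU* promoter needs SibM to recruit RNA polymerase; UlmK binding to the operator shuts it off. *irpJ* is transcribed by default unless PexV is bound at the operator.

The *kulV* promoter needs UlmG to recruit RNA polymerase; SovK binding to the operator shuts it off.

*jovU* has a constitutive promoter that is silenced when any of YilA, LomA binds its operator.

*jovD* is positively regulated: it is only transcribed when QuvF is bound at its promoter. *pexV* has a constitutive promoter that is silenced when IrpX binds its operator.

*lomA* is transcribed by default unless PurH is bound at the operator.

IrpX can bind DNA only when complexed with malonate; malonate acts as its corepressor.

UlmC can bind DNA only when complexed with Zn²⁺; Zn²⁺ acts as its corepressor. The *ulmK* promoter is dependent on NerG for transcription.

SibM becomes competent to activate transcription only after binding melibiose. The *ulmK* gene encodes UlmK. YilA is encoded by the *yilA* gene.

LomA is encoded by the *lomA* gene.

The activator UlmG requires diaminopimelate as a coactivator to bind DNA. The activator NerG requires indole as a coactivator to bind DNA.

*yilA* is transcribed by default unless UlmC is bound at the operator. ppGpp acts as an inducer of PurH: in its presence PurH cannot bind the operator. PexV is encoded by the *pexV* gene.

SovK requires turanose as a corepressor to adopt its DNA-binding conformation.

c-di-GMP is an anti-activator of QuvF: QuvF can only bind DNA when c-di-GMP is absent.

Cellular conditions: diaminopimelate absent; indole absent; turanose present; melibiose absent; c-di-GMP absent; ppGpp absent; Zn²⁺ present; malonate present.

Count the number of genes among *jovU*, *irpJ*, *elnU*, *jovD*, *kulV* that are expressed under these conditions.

Zn²⁺ is present, so UlmC is active.
With repressor UlmC bound, *yilA* is not transcribed.
So YilA is not produced.
ppGpp is absent, so PurH is active.
With repressor PurH bound, *lomA* is not transcribed.
So LomA is not produced.
With no repressor bound, *jovU* is transcribed.
→ *jovU* is ON.
Malonate is present, so IrpX is active.
With repressor IrpX bound, *pexV* is not transcribed.
So PexV is not produced.
With no repressor bound, *irpJ* is transcribed.
→ *irpJ* is ON.
Indole is absent, so NerG is inactive.
Required activator NerG is absent, so *ulmK* is not transcribed.
So UlmK is not produced.
Melibiose is absent, so SibM is inactive.
Required activator SibM is absent, so *elnU* is not transcribed.
→ *elnU* is OFF.
c-di-GMP is absent, so QuvF is active.
No repressor is bound and QuvF is active, so *jovD* is transcribed.
→ *jovD* is ON.
Diaminopimelate is absent, so UlmG is inactive.
Turanose is present, so SovK is active.
With repressor SovK bound, *kulV* is not transcribed.
→ *kulV* is OFF.
3 of the 5 genes are transcribed.

3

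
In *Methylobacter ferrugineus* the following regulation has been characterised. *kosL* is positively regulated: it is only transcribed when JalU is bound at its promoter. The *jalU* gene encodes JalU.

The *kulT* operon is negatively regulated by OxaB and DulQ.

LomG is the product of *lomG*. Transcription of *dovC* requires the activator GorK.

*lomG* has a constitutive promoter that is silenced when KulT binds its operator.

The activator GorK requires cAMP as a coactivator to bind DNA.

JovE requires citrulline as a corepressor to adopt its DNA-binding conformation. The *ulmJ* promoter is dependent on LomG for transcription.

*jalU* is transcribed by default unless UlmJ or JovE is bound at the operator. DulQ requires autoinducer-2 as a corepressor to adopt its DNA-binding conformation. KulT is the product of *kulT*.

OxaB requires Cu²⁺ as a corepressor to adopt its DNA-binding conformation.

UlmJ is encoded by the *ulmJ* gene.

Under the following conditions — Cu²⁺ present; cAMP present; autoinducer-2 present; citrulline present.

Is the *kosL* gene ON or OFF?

Cu²⁺ is present, so OxaB is active.
Autoinducer-2 is present, so DulQ is active.
With repressor OxaB bound, *kulT* is not transcribed.
So KulT is not produced.
With no repressor bound, *lomG* is transcribed.
So LomG is produced and active.
No repressor is bound and LomG is active, so *ulmJ* is transcribed.
So UlmJ is produced and active.
Citrulline is present, so JovE is active.
With repressor UlmJ bound, *jalU* is not transcribed.
So JalU is not produced.
Required activator JalU is absent, so *kosL* is not transcribed.

OFF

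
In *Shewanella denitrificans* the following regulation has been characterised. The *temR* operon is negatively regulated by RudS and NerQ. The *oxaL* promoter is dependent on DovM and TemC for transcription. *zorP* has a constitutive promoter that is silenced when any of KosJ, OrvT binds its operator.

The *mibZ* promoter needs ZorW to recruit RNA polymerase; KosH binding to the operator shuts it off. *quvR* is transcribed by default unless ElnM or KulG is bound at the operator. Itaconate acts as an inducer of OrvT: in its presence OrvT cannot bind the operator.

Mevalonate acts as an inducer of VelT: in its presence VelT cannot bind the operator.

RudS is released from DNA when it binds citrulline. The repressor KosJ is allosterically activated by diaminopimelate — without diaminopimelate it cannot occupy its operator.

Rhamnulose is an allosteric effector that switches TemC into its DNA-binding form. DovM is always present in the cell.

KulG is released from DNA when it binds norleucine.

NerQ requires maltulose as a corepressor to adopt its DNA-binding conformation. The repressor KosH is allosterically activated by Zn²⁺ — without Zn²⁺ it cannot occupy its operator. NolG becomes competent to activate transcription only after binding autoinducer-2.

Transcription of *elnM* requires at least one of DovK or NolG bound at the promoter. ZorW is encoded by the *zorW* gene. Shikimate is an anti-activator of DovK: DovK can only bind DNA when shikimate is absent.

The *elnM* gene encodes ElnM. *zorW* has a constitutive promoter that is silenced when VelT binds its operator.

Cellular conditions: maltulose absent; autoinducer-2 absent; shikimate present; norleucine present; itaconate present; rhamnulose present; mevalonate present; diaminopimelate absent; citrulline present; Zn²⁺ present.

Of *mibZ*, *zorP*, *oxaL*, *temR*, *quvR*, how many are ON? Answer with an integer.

4

Mevalonate is present, so VelT is inactive.
With no repressor bound, *zorW* is transcribed.
So ZorW is produced and active.
Zn²⁺ is present, so KosH is active.
With repressor KosH bound, *mibZ* is not transcribed.
→ *mibZ* is OFF.
Diaminopimelate is absent, so KosJ is inactive.
Itaconate is present, so OrvT is inactive.
With no repressor bound, *zorP* is transcribed.
→ *zorP* is ON.
DovM is produced constitutively and is active.
Rhamnulose is present, so TemC is active.
No repressor is bound and DovM and TemC are active, so *oxaL* is transcribed.
→ *oxaL* is ON.
Citrulline is present, so RudS is inactive.
Maltulose is absent, so NerQ is inactive.
With no repressor bound, *temR* is transcribed.
→ *temR* is ON.
Shikimate is present, so DovK is inactive.
Autoinducer-2 is absent, so NolG is inactive.
No activator is available at the *elnM* promoter, so *elnM* is not transcribed.
So ElnM is not produced.
Norleucine is present, so KulG is inactive.
With no repressor bound, *quvR* is transcribed.
→ *quvR* is ON.
4 of the 5 genes are transcribed.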